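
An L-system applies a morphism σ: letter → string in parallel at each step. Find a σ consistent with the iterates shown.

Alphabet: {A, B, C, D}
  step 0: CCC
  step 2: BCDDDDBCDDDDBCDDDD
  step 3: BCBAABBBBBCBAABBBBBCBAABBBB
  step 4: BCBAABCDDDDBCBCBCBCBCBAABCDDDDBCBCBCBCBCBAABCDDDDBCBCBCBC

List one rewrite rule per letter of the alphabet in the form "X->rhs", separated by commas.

  step 3 ⇒ step 4: BCBAABBBBBCBAABBBBBCBAABBBB ⇒ BC·BAA·BC·DD·DD·BC·BC·BC·BC·BC·BAA·BC·DD·DD·BC·BC·BC·BC·BC·BAA·BC·DD·DD·BC·BC·BC·BC
    A ↦ DD
    B ↦ BC
    C ↦ BAA
  step 2 ⇒ step 3: BCDDDDBCDDDDBCDDDD ⇒ BC·BAA·B·B·B·B·BC·BAA·B·B·B·B·BC·BAA·B·B·B·B
    D ↦ B

A->DD, B->BC, C->BAA, D->B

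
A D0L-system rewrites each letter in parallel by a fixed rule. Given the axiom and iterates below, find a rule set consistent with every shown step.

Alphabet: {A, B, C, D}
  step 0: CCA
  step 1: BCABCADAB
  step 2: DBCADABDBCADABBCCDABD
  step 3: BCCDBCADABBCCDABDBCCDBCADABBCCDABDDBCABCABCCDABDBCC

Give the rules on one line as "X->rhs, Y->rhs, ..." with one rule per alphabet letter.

  step 2 ⇒ step 3: DBCADABDBCADABBCCDABD ⇒ BCC·D·BCA·DAB·BCC·DAB·D·BCC·D·BCA·DAB·BCC·DAB·D·D·BCA·BCA·BCC·DAB·D·BCC
    A ↦ DAB
    B ↦ D
    C ↦ BCA
    D ↦ BCC

A->DAB, B->D, C->BCA, D->BCC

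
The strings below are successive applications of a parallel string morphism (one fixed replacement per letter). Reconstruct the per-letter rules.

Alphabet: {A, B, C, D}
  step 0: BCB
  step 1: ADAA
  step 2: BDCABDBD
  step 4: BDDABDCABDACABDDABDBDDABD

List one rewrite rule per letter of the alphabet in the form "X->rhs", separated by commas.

A->BD, B->A, C->DA, D->CA

  step 1 ⇒ step 2: ADAA ⇒ BD·CA·BD·BD
    A ↦ BD
    D ↦ CA
  step 0 ⇒ step 1: BCB ⇒ A·DA·A
    B ↦ A
  step 0 ⇒ step 1: BCB ⇒ A·DA·A
    C ↦ DA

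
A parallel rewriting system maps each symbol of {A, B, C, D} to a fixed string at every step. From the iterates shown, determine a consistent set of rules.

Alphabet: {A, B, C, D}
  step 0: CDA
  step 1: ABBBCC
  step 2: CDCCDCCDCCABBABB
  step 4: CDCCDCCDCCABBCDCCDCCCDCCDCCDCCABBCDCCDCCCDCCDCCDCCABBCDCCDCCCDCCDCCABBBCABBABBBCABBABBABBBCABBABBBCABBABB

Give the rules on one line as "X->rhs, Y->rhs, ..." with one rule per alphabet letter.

  step 1 ⇒ step 2: ABBBCC ⇒ C·DCC·DCC·DCC·ABB·ABB
    A ↦ C
    B ↦ DCC
    C ↦ ABB
  step 0 ⇒ step 1: CDA ⇒ ABB·BC·C
    D ↦ BC

A->C, B->DCC, C->ABB, D->BC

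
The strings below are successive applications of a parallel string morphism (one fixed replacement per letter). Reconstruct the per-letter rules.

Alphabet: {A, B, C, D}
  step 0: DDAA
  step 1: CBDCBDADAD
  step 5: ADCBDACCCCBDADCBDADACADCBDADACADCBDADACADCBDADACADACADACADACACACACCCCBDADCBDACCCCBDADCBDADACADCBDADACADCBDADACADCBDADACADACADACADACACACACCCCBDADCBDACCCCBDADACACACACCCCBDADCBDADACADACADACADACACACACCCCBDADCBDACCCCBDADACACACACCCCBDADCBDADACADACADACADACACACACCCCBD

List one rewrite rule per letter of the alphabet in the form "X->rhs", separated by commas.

A->AD, B->CC, C->AC, D->CBD

  step 0 ⇒ step 1: DDAA ⇒ CBD·CBD·AD·AD
    A ↦ AD
    D ↦ CBD
    B ↦ CC  (constrained at step 1)
    C ↦ AC  (constrained at step 1)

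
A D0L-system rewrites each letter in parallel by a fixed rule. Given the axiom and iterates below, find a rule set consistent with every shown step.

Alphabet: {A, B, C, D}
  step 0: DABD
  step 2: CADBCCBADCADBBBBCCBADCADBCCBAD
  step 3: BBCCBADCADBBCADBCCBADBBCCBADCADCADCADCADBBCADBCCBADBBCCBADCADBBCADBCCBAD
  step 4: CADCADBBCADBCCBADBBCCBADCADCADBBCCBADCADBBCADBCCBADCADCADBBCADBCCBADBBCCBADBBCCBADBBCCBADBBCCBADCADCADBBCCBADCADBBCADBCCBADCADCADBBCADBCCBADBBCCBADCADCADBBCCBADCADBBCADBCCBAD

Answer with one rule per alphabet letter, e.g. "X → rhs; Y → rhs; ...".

A->BCC, B->CAD, C->B, D->BAD

  step 3 ⇒ step 4: BBCCBADCADBBCADBCCBADBBCCBADCADCADCADCADBBCADBCCBADBBCCBADCADBBCADBCCBAD ⇒ CAD·CAD·B·B·CAD·BCC·BAD·B·BCC·BAD·CAD·CAD·B·BCC·BAD·CAD·B·B·CAD·BCC·BAD·CAD·CAD·B·B·CAD·BCC·BAD·B·BCC·BAD·B·BCC·BAD·B·BCC·BAD·B·BCC·BAD·CAD·CAD·B·BCC·BAD·CAD·B·B·CAD·BCC·BAD·CAD·CAD·B·B·CAD·BCC·BAD·B·BCC·BAD·CAD·CAD·B·BCC·BAD·CAD·B·B·CAD·BCC·BAD
    A ↦ BCC
    B ↦ CAD
    C ↦ B
    D ↦ BAD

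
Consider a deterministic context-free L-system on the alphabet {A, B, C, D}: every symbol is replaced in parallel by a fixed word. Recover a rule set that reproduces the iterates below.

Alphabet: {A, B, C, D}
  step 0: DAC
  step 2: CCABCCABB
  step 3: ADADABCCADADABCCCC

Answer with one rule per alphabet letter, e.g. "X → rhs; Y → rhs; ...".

A->AB, B->CC, C->AD, D->B

  step 2 ⇒ step 3: CCABCCABB ⇒ AD·AD·AB·CC·AD·AD·AB·CC·CC
    A ↦ AB
    B ↦ CC
    C ↦ AD
    D ↦ B  (constrained at step 0)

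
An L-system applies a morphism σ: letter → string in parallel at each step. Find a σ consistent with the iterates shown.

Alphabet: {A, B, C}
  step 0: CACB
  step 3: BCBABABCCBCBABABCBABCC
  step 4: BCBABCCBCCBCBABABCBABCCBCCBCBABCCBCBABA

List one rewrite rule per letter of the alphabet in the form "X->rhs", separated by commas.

  step 3 ⇒ step 4: BCBABABCCBCBABABCBABCC ⇒ BC·BA·BC·C·BC·C·BC·BA·BA·BC·BA·BC·C·BC·C·BC·BA·BC·C·BC·BA·BA
    A ↦ C
    B ↦ BC
    C ↦ BA

A->C, B->BC, C->BA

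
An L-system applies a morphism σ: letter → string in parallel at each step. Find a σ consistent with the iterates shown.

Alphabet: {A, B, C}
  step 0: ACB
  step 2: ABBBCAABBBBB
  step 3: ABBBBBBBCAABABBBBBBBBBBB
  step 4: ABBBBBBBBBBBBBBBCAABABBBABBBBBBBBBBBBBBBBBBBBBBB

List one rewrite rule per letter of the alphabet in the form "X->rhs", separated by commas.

  step 3 ⇒ step 4: ABBBBBBBCAABABBBBBBBBBBB ⇒ AB·BB·BB·BB·BB·BB·BB·BB·CA·AB·AB·BB·AB·BB·BB·BB·BB·BB·BB·BB·BB·BB·BB·BB
    A ↦ AB
    B ↦ BB
    C ↦ CA

A->AB, B->BB, C->CA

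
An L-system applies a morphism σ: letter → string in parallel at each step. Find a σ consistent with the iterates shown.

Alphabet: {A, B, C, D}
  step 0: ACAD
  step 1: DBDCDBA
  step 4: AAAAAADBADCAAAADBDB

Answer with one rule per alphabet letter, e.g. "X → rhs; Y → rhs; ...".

A->DB, B->A, C->DC, D->A

  step 0 ⇒ step 1: ACAD ⇒ DB·DC·DB·A
    A ↦ DB
    C ↦ DC
    D ↦ A
    B ↦ A  (constrained at step 1)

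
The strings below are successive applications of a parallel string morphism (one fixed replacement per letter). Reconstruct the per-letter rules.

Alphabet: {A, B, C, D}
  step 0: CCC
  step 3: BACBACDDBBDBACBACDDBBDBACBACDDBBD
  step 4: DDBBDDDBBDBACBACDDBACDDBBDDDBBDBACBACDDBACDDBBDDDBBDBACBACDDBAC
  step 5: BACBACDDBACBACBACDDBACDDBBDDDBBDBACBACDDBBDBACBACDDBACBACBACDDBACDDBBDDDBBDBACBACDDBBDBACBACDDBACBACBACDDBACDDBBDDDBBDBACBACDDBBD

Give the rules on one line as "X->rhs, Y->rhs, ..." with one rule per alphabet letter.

  step 4 ⇒ step 5: DDBBDDDBBDBACBACDDBACDDBBDDDBBDBACBACDDBACDDBBDDDBBDBACBACDDBAC ⇒ BAC·BAC·D·D·BAC·BAC·BAC·D·D·BAC·D·D·BBD·D·D·BBD·BAC·BAC·D·D·BBD·BAC·BAC·D·D·BAC·BAC·BAC·D·D·BAC·D·D·BBD·D·D·BBD·BAC·BAC·D·D·BBD·BAC·BAC·D·D·BAC·BAC·BAC·D·D·BAC·D·D·BBD·D·D·BBD·BAC·BAC·D·D·BBD
    A ↦ D
    B ↦ D
    C ↦ BBD
    D ↦ BAC

A->D, B->D, C->BBD, D->BAC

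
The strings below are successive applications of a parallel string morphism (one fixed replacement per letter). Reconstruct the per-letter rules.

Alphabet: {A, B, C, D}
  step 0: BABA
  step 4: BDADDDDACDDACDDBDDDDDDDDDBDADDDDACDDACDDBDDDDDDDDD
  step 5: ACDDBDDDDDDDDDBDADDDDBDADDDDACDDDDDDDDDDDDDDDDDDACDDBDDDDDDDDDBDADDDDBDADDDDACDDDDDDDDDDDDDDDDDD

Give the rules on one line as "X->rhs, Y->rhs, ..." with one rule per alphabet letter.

  step 4 ⇒ step 5: BDADDDDACDDACDDBDDDDDDDDDBDADDDDACDDACDDBDDDDDDDDD ⇒ AC·DD·BD·DD·DD·DD·DD·BD·A·DD·DD·BD·A·DD·DD·AC·DD·DD·DD·DD·DD·DD·DD·DD·DD·AC·DD·BD·DD·DD·DD·DD·BD·A·DD·DD·BD·A·DD·DD·AC·DD·DD·DD·DD·DD·DD·DD·DD·DD
    A ↦ BD
    B ↦ AC
    C ↦ A
    D ↦ DD

A->BD, B->AC, C->A, D->DD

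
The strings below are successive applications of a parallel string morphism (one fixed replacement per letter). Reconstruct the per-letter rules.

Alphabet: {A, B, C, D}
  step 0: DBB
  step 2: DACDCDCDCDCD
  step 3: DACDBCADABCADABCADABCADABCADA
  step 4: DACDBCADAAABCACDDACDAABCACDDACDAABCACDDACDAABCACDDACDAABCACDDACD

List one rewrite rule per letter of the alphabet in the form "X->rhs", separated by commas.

A->CD, B->AA, C->BCA, D->DA

  step 3 ⇒ step 4: DACDBCADABCADABCADABCADABCADA ⇒ DA·CD·BCA·DA·AA·BCA·CD·DA·CD·AA·BCA·CD·DA·CD·AA·BCA·CD·DA·CD·AA·BCA·CD·DA·CD·AA·BCA·CD·DA·CD
    A ↦ CD
    B ↦ AA
    C ↦ BCA
    D ↦ DA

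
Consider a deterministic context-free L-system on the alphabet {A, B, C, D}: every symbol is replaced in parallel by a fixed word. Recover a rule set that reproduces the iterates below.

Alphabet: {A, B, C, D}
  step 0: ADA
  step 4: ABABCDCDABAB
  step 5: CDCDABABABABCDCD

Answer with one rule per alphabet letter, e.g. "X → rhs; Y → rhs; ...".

A->C, B->D, C->AB, D->AB

  step 4 ⇒ step 5: ABABCDCDABAB ⇒ C·D·C·D·AB·AB·AB·AB·C·D·C·D
    A ↦ C
    B ↦ D
    C ↦ AB
    D ↦ AB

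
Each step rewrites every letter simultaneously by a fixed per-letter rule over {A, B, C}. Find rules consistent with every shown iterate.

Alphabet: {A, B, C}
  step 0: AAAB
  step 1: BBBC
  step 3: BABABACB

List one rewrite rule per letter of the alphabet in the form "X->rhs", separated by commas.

A->B, B->C, C->BA

  step 0 ⇒ step 1: AAAB ⇒ B·B·B·C
    A ↦ B
    B ↦ C
    C ↦ BA  (constrained at step 1)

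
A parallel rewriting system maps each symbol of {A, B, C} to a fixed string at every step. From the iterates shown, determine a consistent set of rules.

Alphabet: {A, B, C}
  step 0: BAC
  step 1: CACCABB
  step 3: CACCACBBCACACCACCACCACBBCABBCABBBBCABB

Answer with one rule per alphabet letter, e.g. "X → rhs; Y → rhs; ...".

  step 0 ⇒ step 1: BAC ⇒ CAC·CA·BB
    A ↦ CA
    B ↦ CAC
    C ↦ BB

A->CA, B->CAC, C->BB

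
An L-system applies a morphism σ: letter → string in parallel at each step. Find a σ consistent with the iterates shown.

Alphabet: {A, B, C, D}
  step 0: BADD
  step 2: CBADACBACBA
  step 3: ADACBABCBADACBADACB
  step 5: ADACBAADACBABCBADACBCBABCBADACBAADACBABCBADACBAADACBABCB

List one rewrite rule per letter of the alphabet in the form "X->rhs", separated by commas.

A->CB, B->A, C->AD, D->AB

  step 2 ⇒ step 3: CBADACBACBA ⇒ AD·A·CB·AB·CB·AD·A·CB·AD·A·CB
    A ↦ CB
    B ↦ A
    C ↦ AD
    D ↦ AB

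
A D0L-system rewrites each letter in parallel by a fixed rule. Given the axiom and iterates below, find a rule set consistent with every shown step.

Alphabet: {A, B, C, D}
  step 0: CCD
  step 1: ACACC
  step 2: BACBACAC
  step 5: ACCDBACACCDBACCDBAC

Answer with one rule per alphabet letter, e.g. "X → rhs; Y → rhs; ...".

  step 1 ⇒ step 2: ACACC ⇒ B·AC·B·AC·AC
    A ↦ B
    C ↦ AC
    B ↦ D  (constrained at step 2)
  step 0 ⇒ step 1: CCD ⇒ AC·AC·C
    D ↦ C

A->B, B->D, C->AC, D->C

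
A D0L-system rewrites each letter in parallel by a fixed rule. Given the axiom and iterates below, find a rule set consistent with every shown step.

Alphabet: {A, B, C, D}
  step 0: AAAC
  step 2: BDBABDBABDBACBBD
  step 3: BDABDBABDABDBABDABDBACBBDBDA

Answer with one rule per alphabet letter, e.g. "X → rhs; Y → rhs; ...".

  step 2 ⇒ step 3: BDBABDBABDBACBBD ⇒ BD·A·BD·BA·BD·A·BD·BA·BD·A·BD·BA·CB·BD·BD·A
    A ↦ BA
    B ↦ BD
    C ↦ CB
    D ↦ A

A->BA, B->BD, C->CB, D->A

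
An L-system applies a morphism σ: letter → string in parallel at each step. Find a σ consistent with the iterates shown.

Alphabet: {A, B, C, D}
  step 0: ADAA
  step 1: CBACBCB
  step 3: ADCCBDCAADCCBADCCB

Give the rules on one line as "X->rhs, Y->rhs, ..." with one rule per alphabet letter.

  step 0 ⇒ step 1: ADAA ⇒ CB·A·CB·CB
    A ↦ CB
    D ↦ A
    B ↦ A  (constrained at step 1)
    C ↦ DC  (constrained at step 1)

A->CB, B->A, C->DC, D->A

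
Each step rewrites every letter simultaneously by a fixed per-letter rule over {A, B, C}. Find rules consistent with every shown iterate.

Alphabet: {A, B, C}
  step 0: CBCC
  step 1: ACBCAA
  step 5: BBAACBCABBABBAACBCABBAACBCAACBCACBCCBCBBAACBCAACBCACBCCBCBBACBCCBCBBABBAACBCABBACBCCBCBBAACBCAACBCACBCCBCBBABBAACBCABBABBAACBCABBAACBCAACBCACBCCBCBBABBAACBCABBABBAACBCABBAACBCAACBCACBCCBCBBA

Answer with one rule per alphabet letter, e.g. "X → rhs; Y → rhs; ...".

A->BBA, B->CBC, C->A

  step 0 ⇒ step 1: CBCC ⇒ A·CBC·A·A
    B ↦ CBC
    C ↦ A
    A ↦ BBA  (constrained at step 1)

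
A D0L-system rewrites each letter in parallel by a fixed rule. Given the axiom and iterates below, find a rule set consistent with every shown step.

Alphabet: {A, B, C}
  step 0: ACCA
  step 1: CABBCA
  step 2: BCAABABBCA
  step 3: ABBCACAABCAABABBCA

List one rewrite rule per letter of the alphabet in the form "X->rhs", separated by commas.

A->CA, B->AB, C->B

  step 2 ⇒ step 3: BCAABABBCA ⇒ AB·B·CA·CA·AB·CA·AB·AB·B·CA
    A ↦ CA
    B ↦ AB
    C ↦ B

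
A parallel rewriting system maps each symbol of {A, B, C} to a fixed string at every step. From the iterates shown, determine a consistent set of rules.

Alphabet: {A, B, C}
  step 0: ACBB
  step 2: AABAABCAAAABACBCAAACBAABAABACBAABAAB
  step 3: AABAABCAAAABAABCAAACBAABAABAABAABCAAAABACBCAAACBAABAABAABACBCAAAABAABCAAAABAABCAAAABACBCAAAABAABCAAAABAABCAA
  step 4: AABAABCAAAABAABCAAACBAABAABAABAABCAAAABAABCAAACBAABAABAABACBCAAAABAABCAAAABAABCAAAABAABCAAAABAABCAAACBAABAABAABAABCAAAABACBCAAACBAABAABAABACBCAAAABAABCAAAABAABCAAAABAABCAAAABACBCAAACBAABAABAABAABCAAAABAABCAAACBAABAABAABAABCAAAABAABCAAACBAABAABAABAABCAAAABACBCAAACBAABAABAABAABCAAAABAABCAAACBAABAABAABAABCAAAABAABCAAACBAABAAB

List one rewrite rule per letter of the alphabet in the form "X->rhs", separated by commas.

A->AAB, B->CAA, C->ACB

  step 3 ⇒ step 4: AABAABCAAAABAABCAAACBAABAABAABAABCAAAABACBCAAACBAABAABAABACBCAAAABAABCAAAABAABCAAAABACBCAAAABAABCAAAABAABCAA ⇒ AAB·AAB·CAA·AAB·AAB·CAA·ACB·AAB·AAB·AAB·AAB·CAA·AAB·AAB·CAA·ACB·AAB·AAB·AAB·ACB·CAA·AAB·AAB·CAA·AAB·AAB·CAA·AAB·AAB·CAA·AAB·AAB·CAA·ACB·AAB·AAB·AAB·AAB·CAA·AAB·ACB·CAA·ACB·AAB·AAB·AAB·ACB·CAA·AAB·AAB·CAA·AAB·AAB·CAA·AAB·AAB·CAA·AAB·ACB·CAA·ACB·AAB·AAB·AAB·AAB·CAA·AAB·AAB·CAA·ACB·AAB·AAB·AAB·AAB·CAA·AAB·AAB·CAA·ACB·AAB·AAB·AAB·AAB·CAA·AAB·ACB·CAA·ACB·AAB·AAB·AAB·AAB·CAA·AAB·AAB·CAA·ACB·AAB·AAB·AAB·AAB·CAA·AAB·AAB·CAA·ACB·AAB·AAB
    A ↦ AAB
    B ↦ CAA
    C ↦ ACB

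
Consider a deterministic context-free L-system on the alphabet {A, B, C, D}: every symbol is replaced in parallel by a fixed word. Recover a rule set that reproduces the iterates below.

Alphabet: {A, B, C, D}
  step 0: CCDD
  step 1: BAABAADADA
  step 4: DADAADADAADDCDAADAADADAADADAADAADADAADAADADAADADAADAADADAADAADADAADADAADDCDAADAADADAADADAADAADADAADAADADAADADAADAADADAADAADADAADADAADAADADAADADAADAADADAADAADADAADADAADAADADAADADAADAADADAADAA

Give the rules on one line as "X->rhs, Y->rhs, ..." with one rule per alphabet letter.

  step 0 ⇒ step 1: CCDD ⇒ BAA·BAA·DA·DA
    C ↦ BAA
    D ↦ DA
    A ↦ DAA  (constrained at step 1)
    B ↦ DDC  (constrained at step 1)

A->DAA, B->DDC, C->BAA, D->DA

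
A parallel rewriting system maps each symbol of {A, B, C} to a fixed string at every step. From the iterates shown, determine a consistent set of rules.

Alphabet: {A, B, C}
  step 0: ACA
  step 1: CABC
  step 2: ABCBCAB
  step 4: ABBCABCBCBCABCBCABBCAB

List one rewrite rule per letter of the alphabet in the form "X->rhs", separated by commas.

  step 1 ⇒ step 2: CABC ⇒ AB·C·BC·AB
    A ↦ C
    B ↦ BC
    C ↦ AB

A->C, B->BC, C->AB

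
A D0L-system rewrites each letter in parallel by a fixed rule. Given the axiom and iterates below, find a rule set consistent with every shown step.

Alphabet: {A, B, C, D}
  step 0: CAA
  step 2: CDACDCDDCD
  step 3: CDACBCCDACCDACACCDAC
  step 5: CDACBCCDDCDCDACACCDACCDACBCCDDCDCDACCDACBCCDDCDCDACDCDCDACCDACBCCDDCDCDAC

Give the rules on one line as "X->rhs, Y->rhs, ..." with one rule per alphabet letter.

  step 2 ⇒ step 3: CDACDCDDCD ⇒ CD·AC·BC·CD·AC·CD·AC·AC·CD·AC
    A ↦ BC
    C ↦ CD
    D ↦ AC
    B ↦ D  (constrained at step 3)

A->BC, B->D, C->CD, D->AC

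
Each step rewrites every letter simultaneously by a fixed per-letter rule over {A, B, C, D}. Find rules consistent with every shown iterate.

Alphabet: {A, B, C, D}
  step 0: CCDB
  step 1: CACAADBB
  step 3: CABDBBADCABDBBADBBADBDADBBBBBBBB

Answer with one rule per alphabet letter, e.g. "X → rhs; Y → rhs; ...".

A->BD, B->BB, C->CA, D->AD

  step 0 ⇒ step 1: CCDB ⇒ CA·CA·AD·BB
    B ↦ BB
    C ↦ CA
    D ↦ AD
    A ↦ BD  (constrained at step 1)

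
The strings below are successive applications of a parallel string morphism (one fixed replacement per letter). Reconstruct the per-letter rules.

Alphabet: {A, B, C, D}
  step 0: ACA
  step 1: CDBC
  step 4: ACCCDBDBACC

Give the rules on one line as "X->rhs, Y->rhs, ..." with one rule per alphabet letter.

  step 0 ⇒ step 1: ACA ⇒ C·DB·C
    A ↦ C
    C ↦ DB
    B ↦ A  (constrained at step 1)
    D ↦ BA  (constrained at step 1)

A->C, B->A, C->DB, D->BA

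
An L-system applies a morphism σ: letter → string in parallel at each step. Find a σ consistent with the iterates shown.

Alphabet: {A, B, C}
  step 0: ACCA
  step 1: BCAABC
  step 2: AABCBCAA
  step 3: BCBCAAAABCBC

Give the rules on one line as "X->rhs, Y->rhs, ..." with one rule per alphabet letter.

A->BC, B->A, C->A

  step 2 ⇒ step 3: AABCBCAA ⇒ BC·BC·A·A·A·A·BC·BC
    A ↦ BC
    B ↦ A
    C ↦ A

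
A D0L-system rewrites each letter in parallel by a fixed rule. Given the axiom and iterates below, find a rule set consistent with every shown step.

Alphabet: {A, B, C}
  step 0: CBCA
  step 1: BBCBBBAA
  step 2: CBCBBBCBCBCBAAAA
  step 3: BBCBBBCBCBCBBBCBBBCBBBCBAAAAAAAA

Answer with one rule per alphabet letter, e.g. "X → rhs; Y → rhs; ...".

A->AA, B->CB, C->BB

  step 2 ⇒ step 3: CBCBBBCBCBCBAAAA ⇒ BB·CB·BB·CB·CB·CB·BB·CB·BB·CB·BB·CB·AA·AA·AA·AA
    A ↦ AA
    B ↦ CB
    C ↦ BB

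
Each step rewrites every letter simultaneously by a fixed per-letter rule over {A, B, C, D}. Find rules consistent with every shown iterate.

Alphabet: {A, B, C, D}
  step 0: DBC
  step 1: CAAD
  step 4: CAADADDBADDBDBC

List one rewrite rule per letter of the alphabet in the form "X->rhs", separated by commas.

A->DB, B->A, C->AD, D->C

  step 0 ⇒ step 1: DBC ⇒ C·A·AD
    B ↦ A
    C ↦ AD
    D ↦ C
    A ↦ DB  (constrained at step 1)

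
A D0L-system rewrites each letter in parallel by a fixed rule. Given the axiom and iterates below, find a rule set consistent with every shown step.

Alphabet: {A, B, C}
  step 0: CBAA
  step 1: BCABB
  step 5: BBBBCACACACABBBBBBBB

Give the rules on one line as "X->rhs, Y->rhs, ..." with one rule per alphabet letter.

A->B, B->CA, C->B

  step 0 ⇒ step 1: CBAA ⇒ B·CA·B·B
    A ↦ B
    B ↦ CA
    C ↦ B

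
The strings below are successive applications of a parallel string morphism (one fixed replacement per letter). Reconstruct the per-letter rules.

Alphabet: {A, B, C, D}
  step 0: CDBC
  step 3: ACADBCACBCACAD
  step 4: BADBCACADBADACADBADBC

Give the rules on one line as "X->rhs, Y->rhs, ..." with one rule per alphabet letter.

A->B, B->AC, C->AD, D->C

  step 3 ⇒ step 4: ACADBCACBCACAD ⇒ B·AD·B·C·AC·AD·B·AD·AC·AD·B·AD·B·C
    A ↦ B
    B ↦ AC
    C ↦ AD
    D ↦ C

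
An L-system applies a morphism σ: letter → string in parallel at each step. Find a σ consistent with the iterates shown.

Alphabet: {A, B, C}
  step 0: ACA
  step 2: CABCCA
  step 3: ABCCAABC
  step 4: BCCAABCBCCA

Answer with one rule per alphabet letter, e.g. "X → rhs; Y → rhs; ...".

  step 3 ⇒ step 4: ABCCAABC ⇒ BC·C·A·A·BC·BC·C·A
    A ↦ BC
    B ↦ C
    C ↦ A

A->BC, B->C, C->A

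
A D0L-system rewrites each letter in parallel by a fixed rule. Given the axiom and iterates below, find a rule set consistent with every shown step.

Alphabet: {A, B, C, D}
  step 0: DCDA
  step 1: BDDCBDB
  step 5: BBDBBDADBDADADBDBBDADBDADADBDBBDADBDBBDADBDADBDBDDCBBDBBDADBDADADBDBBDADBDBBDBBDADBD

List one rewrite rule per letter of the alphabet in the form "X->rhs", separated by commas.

A->B, B->AD, C->DC, D->BD

  step 0 ⇒ step 1: DCDA ⇒ BD·DC·BD·B
    A ↦ B
    C ↦ DC
    D ↦ BD
    B ↦ AD  (constrained at step 1)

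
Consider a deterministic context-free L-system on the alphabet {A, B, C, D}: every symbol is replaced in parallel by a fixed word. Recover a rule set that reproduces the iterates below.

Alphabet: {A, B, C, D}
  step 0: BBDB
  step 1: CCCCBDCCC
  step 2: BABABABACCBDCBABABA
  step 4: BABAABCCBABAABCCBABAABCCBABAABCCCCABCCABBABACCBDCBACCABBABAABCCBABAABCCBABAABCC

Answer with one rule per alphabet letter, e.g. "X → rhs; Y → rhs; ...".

  step 1 ⇒ step 2: CCCCBDCCC ⇒ BA·BA·BA·BA·CC·BDC·BA·BA·BA
    B ↦ CC
    C ↦ BA
    D ↦ BDC
    A ↦ AB  (constrained at step 2)

A->AB, B->CC, C->BA, D->BDC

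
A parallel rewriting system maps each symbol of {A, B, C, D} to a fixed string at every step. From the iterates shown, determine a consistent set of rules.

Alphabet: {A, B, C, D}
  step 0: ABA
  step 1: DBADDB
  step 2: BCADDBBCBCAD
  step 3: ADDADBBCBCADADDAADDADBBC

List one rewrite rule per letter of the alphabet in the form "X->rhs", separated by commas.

A->DB, B->AD, C->DA, D->BC

  step 2 ⇒ step 3: BCADDBBCBCAD ⇒ AD·DA·DB·BC·BC·AD·AD·DA·AD·DA·DB·BC
    A ↦ DB
    B ↦ AD
    C ↦ DA
    D ↦ BC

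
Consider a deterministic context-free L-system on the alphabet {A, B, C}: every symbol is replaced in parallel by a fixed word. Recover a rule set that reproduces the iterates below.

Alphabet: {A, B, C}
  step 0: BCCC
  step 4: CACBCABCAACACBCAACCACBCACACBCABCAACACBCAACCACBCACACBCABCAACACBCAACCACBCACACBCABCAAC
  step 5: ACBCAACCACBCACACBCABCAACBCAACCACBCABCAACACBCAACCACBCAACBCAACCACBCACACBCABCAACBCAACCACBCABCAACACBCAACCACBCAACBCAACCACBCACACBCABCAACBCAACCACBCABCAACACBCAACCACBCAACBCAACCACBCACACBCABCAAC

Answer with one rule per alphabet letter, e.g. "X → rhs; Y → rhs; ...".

A->BCA, B->C, C->AC

  step 4 ⇒ step 5: CACBCABCAACACBCAACCACBCACACBCABCAACACBCAACCACBCACACBCABCAACACBCAACCACBCACACBCABCAAC ⇒ AC·BCA·AC·C·AC·BCA·C·AC·BCA·BCA·AC·BCA·AC·C·AC·BCA·BCA·AC·AC·BCA·AC·C·AC·BCA·AC·BCA·AC·C·AC·BCA·C·AC·BCA·BCA·AC·BCA·AC·C·AC·BCA·BCA·AC·AC·BCA·AC·C·AC·BCA·AC·BCA·AC·C·AC·BCA·C·AC·BCA·BCA·AC·BCA·AC·C·AC·BCA·BCA·AC·AC·BCA·AC·C·AC·BCA·AC·BCA·AC·C·AC·BCA·C·AC·BCA·BCA·AC
    A ↦ BCA
    B ↦ C
    C ↦ AC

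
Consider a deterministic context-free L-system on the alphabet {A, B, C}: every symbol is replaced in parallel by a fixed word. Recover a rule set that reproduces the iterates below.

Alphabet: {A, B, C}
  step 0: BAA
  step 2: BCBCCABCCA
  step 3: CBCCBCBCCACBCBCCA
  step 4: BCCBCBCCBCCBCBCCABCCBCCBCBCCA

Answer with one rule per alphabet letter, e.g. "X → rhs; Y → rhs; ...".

  step 3 ⇒ step 4: CBCCBCBCCACBCBCCA ⇒ BC·C·BC·BC·C·BC·C·BC·BC·CA·BC·C·BC·C·BC·BC·CA
    A ↦ CA
    B ↦ C
    C ↦ BC

A->CA, B->C, C->BC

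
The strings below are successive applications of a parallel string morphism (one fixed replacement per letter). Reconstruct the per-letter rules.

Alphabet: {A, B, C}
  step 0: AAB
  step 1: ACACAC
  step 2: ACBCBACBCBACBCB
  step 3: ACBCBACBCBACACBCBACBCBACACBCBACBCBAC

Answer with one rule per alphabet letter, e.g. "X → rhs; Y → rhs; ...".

A->AC, B->AC, C->BCB

  step 2 ⇒ step 3: ACBCBACBCBACBCB ⇒ AC·BCB·AC·BCB·AC·AC·BCB·AC·BCB·AC·AC·BCB·AC·BCB·AC
    A ↦ AC
    B ↦ AC
    C ↦ BCB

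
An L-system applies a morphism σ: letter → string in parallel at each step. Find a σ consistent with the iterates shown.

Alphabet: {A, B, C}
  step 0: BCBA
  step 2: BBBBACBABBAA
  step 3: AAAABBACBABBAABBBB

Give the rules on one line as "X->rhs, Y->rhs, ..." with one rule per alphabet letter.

  step 2 ⇒ step 3: BBBBACBABBAA ⇒ A·A·A·A·BB·ACB·A·BB·A·A·BB·BB
    A ↦ BB
    B ↦ A
    C ↦ ACB

A->BB, B->A, C->ACB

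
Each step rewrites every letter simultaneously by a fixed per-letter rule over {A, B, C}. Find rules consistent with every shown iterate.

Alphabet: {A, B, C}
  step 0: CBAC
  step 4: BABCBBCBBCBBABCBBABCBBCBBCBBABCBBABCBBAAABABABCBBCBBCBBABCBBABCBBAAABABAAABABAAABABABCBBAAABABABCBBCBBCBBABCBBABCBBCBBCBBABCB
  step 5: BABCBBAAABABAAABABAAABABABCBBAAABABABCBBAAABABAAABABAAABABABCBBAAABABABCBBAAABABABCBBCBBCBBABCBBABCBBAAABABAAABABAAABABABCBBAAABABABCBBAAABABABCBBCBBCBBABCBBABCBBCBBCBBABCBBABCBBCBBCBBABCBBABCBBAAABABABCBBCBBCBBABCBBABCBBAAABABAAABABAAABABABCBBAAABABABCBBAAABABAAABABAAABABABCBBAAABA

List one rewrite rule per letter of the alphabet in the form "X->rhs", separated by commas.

A->BCB, B->BA, C->AA

  step 4 ⇒ step 5: BABCBBCBBCBBABCBBABCBBCBBCBBABCBBABCBBAAABABABCBBCBBCBBABCBBABCBBAAABABAAABABAAABABABCBBAAABABABCBBCBBCBBABCBBABCBBCBBCBBABCB ⇒ BA·BCB·BA·AA·BA·BA·AA·BA·BA·AA·BA·BA·BCB·BA·AA·BA·BA·BCB·BA·AA·BA·BA·AA·BA·BA·AA·BA·BA·BCB·BA·AA·BA·BA·BCB·BA·AA·BA·BA·BCB·BCB·BCB·BA·BCB·BA·BCB·BA·AA·BA·BA·AA·BA·BA·AA·BA·BA·BCB·BA·AA·BA·BA·BCB·BA·AA·BA·BA·BCB·BCB·BCB·BA·BCB·BA·BCB·BCB·BCB·BA·BCB·BA·BCB·BCB·BCB·BA·BCB·BA·BCB·BA·AA·BA·BA·BCB·BCB·BCB·BA·BCB·BA·BCB·BA·AA·BA·BA·AA·BA·BA·AA·BA·BA·BCB·BA·AA·BA·BA·BCB·BA·AA·BA·BA·AA·BA·BA·AA·BA·BA·BCB·BA·AA·BA
    A ↦ BCB
    B ↦ BA
    C ↦ AA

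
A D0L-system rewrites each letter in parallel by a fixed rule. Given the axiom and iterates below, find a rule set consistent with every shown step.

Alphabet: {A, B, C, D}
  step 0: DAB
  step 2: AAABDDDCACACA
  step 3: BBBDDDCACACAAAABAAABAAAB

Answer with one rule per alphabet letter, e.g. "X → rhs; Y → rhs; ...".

A->B, B->DDD, C->AAA, D->CA

  step 2 ⇒ step 3: AAABDDDCACACA ⇒ B·B·B·DDD·CA·CA·CA·AAA·B·AAA·B·AAA·B
    A ↦ B
    B ↦ DDD
    C ↦ AAA
    D ↦ CA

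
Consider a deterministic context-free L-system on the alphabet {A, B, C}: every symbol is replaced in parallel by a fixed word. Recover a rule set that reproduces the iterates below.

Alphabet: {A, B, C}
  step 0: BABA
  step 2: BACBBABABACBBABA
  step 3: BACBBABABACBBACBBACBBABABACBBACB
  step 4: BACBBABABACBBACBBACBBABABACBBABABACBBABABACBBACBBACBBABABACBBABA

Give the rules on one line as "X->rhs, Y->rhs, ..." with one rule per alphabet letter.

  step 3 ⇒ step 4: BACBBABABACBBACBBACBBABABACBBACB ⇒ BA·CB·BA·BA·BA·CB·BA·CB·BA·CB·BA·BA·BA·CB·BA·BA·BA·CB·BA·BA·BA·CB·BA·CB·BA·CB·BA·BA·BA·CB·BA·BA
    A ↦ CB
    B ↦ BA
    C ↦ BA

A->CB, B->BA, C->BA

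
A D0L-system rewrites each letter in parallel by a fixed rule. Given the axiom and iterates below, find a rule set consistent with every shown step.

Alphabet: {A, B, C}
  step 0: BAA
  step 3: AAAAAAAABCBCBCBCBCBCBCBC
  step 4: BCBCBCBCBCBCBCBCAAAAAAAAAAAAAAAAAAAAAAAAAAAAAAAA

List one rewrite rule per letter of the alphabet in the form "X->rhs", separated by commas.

  step 3 ⇒ step 4: AAAAAAAABCBCBCBCBCBCBCBC ⇒ BC·BC·BC·BC·BC·BC·BC·BC·AA·AA·AA·AA·AA·AA·AA·AA·AA·AA·AA·AA·AA·AA·AA·AA
    A ↦ BC
    B ↦ AA
    C ↦ AA

A->BC, B->AA, C->AA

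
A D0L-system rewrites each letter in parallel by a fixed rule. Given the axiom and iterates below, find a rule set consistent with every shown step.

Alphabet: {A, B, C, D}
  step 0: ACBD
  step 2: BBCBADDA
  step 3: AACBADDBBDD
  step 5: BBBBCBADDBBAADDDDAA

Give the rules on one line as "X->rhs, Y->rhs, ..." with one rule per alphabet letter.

A->DD, B->A, C->CB, D->B

  step 2 ⇒ step 3: BBCBADDA ⇒ A·A·CB·A·DD·B·B·DD
    A ↦ DD
    B ↦ A
    C ↦ CB
    D ↦ B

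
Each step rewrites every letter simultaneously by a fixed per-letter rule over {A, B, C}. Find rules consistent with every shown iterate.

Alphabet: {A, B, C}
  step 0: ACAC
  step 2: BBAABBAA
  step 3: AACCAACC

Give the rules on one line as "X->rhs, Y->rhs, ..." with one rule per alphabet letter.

A->C, B->A, C->BB

  step 2 ⇒ step 3: BBAABBAA ⇒ A·A·C·C·A·A·C·C
    A ↦ C
    B ↦ A
    C ↦ BB  (constrained at step 0)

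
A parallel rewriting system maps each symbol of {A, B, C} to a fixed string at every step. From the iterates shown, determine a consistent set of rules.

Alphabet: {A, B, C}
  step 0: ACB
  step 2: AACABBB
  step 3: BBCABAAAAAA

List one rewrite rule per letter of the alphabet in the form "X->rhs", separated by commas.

  step 2 ⇒ step 3: AACABBB ⇒ B·B·CA·B·AA·AA·AA
    A ↦ B
    B ↦ AA
    C ↦ CA

A->B, B->AA, C->CA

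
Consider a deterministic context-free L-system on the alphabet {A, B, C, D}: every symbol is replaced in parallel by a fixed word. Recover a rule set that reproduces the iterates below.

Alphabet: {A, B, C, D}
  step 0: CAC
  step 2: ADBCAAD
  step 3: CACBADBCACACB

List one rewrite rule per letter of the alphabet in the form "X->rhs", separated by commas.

  step 2 ⇒ step 3: ADBCAAD ⇒ CA·CB·AD·B·CA·CA·CB
    A ↦ CA
    B ↦ AD
    C ↦ B
    D ↦ CB

A->CA, B->AD, C->B, D->CB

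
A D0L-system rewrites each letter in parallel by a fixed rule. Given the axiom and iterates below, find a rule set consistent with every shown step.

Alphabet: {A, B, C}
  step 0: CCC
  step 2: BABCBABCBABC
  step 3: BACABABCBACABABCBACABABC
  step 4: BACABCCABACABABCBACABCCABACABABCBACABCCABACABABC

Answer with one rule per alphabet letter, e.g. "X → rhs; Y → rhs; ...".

A->CA, B->BA, C->BC

  step 3 ⇒ step 4: BACABABCBACABABCBACABABC ⇒ BA·CA·BC·CA·BA·CA·BA·BC·BA·CA·BC·CA·BA·CA·BA·BC·BA·CA·BC·CA·BA·CA·BA·BC
    A ↦ CA
    B ↦ BA
    C ↦ BC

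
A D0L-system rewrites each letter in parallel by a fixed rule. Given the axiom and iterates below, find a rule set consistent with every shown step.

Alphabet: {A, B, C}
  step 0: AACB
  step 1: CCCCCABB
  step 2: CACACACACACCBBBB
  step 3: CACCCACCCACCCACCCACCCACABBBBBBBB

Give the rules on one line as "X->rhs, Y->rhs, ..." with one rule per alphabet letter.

  step 2 ⇒ step 3: CACACACACACCBBBB ⇒ CA·CC·CA·CC·CA·CC·CA·CC·CA·CC·CA·CA·BB·BB·BB·BB
    A ↦ CC
    B ↦ BB
    C ↦ CA

A->CC, B->BB, C->CA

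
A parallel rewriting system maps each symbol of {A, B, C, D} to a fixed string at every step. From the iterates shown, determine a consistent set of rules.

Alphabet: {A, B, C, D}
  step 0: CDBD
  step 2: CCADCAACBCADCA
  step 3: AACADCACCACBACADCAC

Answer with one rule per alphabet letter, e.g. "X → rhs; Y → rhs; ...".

A->C, B->CB, C->A, D->ADC

  step 2 ⇒ step 3: CCADCAACBCADCA ⇒ A·A·C·ADC·A·C·C·A·CB·A·C·ADC·A·C
    A ↦ C
    B ↦ CB
    C ↦ A
    D ↦ ADC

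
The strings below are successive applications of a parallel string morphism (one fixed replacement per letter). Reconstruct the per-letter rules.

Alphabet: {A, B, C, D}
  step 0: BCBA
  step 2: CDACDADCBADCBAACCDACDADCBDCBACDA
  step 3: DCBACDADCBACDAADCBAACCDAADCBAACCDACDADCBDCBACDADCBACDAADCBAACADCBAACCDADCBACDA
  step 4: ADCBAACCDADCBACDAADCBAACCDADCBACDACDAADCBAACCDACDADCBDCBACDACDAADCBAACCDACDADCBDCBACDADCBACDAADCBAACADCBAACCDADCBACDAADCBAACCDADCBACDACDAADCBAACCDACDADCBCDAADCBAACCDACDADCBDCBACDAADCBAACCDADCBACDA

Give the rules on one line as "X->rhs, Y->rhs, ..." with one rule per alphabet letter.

  step 3 ⇒ step 4: DCBACDADCBACDAADCBAACCDAADCBAACCDACDADCBDCBACDADCBACDAADCBAACADCBAACCDADCBACDA ⇒ A·DCB·AAC·CDA·DCB·A·CDA·A·DCB·AAC·CDA·DCB·A·CDA·CDA·A·DCB·AAC·CDA·CDA·DCB·DCB·A·CDA·CDA·A·DCB·AAC·CDA·CDA·DCB·DCB·A·CDA·DCB·A·CDA·A·DCB·AAC·A·DCB·AAC·CDA·DCB·A·CDA·A·DCB·AAC·CDA·DCB·A·CDA·CDA·A·DCB·AAC·CDA·CDA·DCB·CDA·A·DCB·AAC·CDA·CDA·DCB·DCB·A·CDA·A·DCB·AAC·CDA·DCB·A·CDA
    A ↦ CDA
    B ↦ AAC
    C ↦ DCB
    D ↦ A

A->CDA, B->AAC, C->DCB, D->A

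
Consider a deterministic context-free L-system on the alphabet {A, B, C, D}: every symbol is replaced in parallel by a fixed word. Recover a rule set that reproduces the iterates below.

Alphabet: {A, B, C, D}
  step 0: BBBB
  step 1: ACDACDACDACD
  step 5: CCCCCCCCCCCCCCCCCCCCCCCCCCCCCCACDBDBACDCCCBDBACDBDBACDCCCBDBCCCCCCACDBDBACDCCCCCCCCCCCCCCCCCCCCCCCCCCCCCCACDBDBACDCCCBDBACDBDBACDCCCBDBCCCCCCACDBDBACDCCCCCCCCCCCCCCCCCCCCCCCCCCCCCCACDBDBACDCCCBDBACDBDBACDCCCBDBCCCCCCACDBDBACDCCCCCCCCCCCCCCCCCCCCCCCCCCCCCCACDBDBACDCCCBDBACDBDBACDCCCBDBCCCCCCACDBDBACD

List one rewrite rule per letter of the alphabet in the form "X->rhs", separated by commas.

A->C, B->ACD, C->CC, D->BDB

  step 0 ⇒ step 1: BBBB ⇒ ACD·ACD·ACD·ACD
    B ↦ ACD
    A ↦ C  (constrained at step 1)
    C ↦ CC  (constrained at step 1)
    D ↦ BDB  (constrained at step 1)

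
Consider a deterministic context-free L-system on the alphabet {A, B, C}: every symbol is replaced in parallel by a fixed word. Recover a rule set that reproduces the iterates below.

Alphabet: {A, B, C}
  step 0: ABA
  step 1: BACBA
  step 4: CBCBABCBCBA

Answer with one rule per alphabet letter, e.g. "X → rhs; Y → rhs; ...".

A->BA, B->C, C->B

  step 0 ⇒ step 1: ABA ⇒ BA·C·BA
    A ↦ BA
    B ↦ C
    C ↦ B  (constrained at step 1)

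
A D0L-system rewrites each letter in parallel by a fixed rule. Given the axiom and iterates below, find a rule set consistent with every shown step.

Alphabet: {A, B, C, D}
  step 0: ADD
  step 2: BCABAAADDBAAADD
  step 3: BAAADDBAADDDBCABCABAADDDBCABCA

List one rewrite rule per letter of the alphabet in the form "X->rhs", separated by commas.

  step 2 ⇒ step 3: BCABAAADDBAAADD ⇒ BAA·AD·D·BAA·D·D·D·BCA·BCA·BAA·D·D·D·BCA·BCA
    A ↦ D
    B ↦ BAA
    C ↦ AD
    D ↦ BCA

A->D, B->BAA, C->AD, D->BCA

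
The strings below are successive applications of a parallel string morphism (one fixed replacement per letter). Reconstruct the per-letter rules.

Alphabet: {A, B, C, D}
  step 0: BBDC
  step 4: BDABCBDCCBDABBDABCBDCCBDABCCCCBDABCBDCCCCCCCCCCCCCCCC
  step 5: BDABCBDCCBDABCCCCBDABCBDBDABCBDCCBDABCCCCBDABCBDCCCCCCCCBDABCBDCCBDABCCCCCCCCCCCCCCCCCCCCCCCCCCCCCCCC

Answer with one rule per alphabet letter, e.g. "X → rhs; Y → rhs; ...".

A->C, B->BD, C->CC, D->AB

  step 4 ⇒ step 5: BDABCBDCCBDABBDABCBDCCBDABCCCCBDABCBDCCCCCCCCCCCCCCCC ⇒ BD·AB·C·BD·CC·BD·AB·CC·CC·BD·AB·C·BD·BD·AB·C·BD·CC·BD·AB·CC·CC·BD·AB·C·BD·CC·CC·CC·CC·BD·AB·C·BD·CC·BD·AB·CC·CC·CC·CC·CC·CC·CC·CC·CC·CC·CC·CC·CC·CC·CC·CC
    A ↦ C
    B ↦ BD
    C ↦ CC
    D ↦ AB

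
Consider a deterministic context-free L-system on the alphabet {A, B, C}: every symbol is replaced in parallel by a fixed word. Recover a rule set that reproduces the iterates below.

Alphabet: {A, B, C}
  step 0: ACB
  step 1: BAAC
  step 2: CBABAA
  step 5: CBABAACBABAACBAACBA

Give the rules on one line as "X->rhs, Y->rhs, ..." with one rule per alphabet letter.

  step 1 ⇒ step 2: BAAC ⇒ C·BA·BA·A
    A ↦ BA
    B ↦ C
    C ↦ A

A->BA, B->C, C->A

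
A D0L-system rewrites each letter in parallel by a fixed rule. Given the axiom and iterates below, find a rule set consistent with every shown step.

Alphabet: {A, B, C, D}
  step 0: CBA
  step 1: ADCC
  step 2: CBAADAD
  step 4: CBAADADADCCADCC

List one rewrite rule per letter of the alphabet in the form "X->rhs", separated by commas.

A->C, B->C, C->AD, D->BA

  step 1 ⇒ step 2: ADCC ⇒ C·BA·AD·AD
    A ↦ C
    C ↦ AD
    D ↦ BA
  step 0 ⇒ step 1: CBA ⇒ AD·C·C
    B ↦ C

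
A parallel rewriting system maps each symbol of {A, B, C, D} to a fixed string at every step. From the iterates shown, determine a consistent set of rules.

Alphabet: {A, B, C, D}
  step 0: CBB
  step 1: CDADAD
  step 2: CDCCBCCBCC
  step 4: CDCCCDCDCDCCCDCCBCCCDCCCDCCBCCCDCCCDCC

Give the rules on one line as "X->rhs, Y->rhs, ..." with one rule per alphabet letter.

A->B, B->AD, C->CD, D->CC

  step 1 ⇒ step 2: CDADAD ⇒ CD·CC·B·CC·B·CC
    A ↦ B
    C ↦ CD
    D ↦ CC
  step 0 ⇒ step 1: CBB ⇒ CD·AD·AD
    B ↦ AD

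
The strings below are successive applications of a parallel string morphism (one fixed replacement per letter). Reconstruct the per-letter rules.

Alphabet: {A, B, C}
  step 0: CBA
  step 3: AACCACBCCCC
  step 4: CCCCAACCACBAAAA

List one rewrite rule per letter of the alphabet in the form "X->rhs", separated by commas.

  step 3 ⇒ step 4: AACCACBCCCC ⇒ CC·CC·A·A·CC·A·CB·A·A·A·A
    A ↦ CC
    B ↦ CB
    C ↦ A

A->CC, B->CB, C->A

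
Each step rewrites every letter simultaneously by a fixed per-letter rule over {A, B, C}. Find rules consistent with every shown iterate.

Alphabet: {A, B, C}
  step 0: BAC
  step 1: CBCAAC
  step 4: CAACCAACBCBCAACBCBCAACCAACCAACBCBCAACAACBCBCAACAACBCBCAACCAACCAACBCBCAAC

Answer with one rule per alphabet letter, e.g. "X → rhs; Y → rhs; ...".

  step 0 ⇒ step 1: BAC ⇒ C·BC·AAC
    A ↦ BC
    B ↦ C
    C ↦ AAC

A->BC, B->C, C->AAC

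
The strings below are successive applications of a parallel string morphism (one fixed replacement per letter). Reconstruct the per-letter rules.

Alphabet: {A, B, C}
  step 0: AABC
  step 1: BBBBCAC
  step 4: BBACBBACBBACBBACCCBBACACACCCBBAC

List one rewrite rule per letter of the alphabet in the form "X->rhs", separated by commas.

A->BB, B->C, C->AC

  step 0 ⇒ step 1: AABC ⇒ BB·BB·C·AC
    A ↦ BB
    B ↦ C
    C ↦ AC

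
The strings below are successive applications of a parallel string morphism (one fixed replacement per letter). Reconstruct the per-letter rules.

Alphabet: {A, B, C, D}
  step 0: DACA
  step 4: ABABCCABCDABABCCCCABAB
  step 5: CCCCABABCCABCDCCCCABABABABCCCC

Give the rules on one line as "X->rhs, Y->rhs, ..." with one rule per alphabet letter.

A->C, B->C, C->AB, D->CD

  step 4 ⇒ step 5: ABABCCABCDABABCCCCABAB ⇒ C·C·C·C·AB·AB·C·C·AB·CD·C·C·C·C·AB·AB·AB·AB·C·C·C·C
    A ↦ C
    B ↦ C
    C ↦ AB
    D ↦ CD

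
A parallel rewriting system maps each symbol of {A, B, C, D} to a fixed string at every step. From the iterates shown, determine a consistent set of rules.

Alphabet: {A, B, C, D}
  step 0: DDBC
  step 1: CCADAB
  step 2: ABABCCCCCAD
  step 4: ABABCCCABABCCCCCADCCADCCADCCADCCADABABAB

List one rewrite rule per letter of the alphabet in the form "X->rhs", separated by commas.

  step 1 ⇒ step 2: CCADAB ⇒ AB·AB·CC·C·CC·AD
    A ↦ CC
    B ↦ AD
    C ↦ AB
    D ↦ C

A->CC, B->AD, C->AB, D->C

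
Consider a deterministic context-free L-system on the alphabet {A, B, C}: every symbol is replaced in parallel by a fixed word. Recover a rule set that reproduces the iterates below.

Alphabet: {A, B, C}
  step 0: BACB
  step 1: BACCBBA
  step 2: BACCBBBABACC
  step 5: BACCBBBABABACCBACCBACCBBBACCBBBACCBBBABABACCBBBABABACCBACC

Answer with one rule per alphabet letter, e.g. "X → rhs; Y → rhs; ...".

  step 1 ⇒ step 2: BACCBBA ⇒ BA·CC·B·B·BA·BA·CC
    A ↦ CC
    B ↦ BA
    C ↦ B

A->CC, B->BA, C->B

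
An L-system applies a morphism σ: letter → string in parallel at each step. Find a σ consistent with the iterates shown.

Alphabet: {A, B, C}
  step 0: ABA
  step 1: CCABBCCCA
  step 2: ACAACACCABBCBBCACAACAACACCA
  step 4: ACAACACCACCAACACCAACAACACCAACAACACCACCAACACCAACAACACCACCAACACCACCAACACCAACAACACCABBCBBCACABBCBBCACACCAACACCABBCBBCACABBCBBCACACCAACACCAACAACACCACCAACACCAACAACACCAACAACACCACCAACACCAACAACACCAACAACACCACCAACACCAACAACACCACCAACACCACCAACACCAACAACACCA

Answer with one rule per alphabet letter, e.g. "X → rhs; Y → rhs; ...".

  step 1 ⇒ step 2: CCABBCCCA ⇒ ACA·ACA·CCA·BBC·BBC·ACA·ACA·ACA·CCA
    A ↦ CCA
    B ↦ BBC
    C ↦ ACA

A->CCA, B->BBC, C->ACA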